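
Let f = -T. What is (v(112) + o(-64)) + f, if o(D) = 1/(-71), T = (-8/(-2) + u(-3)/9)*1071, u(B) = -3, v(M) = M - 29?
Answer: -272925/71 ≈ -3844.0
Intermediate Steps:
v(M) = -29 + M
T = 3927 (T = (-8/(-2) - 3/9)*1071 = (-8*(-½) - 3*⅑)*1071 = (4 - ⅓)*1071 = (11/3)*1071 = 3927)
o(D) = -1/71
f = -3927 (f = -1*3927 = -3927)
(v(112) + o(-64)) + f = ((-29 + 112) - 1/71) - 3927 = (83 - 1/71) - 3927 = 5892/71 - 3927 = -272925/71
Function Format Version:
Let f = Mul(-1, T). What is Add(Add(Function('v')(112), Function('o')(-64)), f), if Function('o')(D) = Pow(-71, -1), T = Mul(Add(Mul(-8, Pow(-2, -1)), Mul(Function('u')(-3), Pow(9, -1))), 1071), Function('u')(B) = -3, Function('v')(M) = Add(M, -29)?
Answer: Rational(-272925, 71) ≈ -3844.0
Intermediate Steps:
Function('v')(M) = Add(-29, M)
T = 3927 (T = Mul(Add(Mul(-8, Pow(-2, -1)), Mul(-3, Pow(9, -1))), 1071) = Mul(Add(Mul(-8, Rational(-1, 2)), Mul(-3, Rational(1, 9))), 1071) = Mul(Add(4, Rational(-1, 3)), 1071) = Mul(Rational(11, 3), 1071) = 3927)
Function('o')(D) = Rational(-1, 71)
f = -3927 (f = Mul(-1, 3927) = -3927)
Add(Add(Function('v')(112), Function('o')(-64)), f) = Add(Add(Add(-29, 112), Rational(-1, 71)), -3927) = Add(Add(83, Rational(-1, 71)), -3927) = Add(Rational(5892, 71), -3927) = Rational(-272925, 71)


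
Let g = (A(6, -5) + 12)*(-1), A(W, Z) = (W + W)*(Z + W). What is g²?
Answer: 576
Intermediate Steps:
A(W, Z) = 2*W*(W + Z) (A(W, Z) = (2*W)*(W + Z) = 2*W*(W + Z))
g = -24 (g = (2*6*(6 - 5) + 12)*(-1) = (2*6*1 + 12)*(-1) = (12 + 12)*(-1) = 24*(-1) = -24)
g² = (-24)² = 576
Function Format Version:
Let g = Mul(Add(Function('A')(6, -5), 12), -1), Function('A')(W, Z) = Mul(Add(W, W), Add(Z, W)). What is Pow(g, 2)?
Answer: 576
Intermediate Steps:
Function('A')(W, Z) = Mul(2, W, Add(W, Z)) (Function('A')(W, Z) = Mul(Mul(2, W), Add(W, Z)) = Mul(2, W, Add(W, Z)))
g = -24 (g = Mul(Add(Mul(2, 6, Add(6, -5)), 12), -1) = Mul(Add(Mul(2, 6, 1), 12), -1) = Mul(Add(12, 12), -1) = Mul(24, -1) = -24)
Pow(g, 2) = Pow(-24, 2) = 576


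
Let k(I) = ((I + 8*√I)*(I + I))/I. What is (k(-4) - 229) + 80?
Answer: -157 + 32*I ≈ -157.0 + 32.0*I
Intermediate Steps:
k(I) = 2*I + 16*√I (k(I) = ((I + 8*√I)*(2*I))/I = (2*I*(I + 8*√I))/I = 2*I + 16*√I)
(k(-4) - 229) + 80 = ((2*(-4) + 16*√(-4)) - 229) + 80 = ((-8 + 16*(2*I)) - 229) + 80 = ((-8 + 32*I) - 229) + 80 = (-237 + 32*I) + 80 = -157 + 32*I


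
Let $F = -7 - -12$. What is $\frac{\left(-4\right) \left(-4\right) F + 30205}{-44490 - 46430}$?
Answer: $- \frac{6057}{18184} \approx -0.3331$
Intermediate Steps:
$F = 5$ ($F = -7 + 12 = 5$)
$\frac{\left(-4\right) \left(-4\right) F + 30205}{-44490 - 46430} = \frac{\left(-4\right) \left(-4\right) 5 + 30205}{-44490 - 46430} = \frac{16 \cdot 5 + 30205}{-90920} = \left(80 + 30205\right) \left(- \frac{1}{90920}\right) = 30285 \left(- \frac{1}{90920}\right) = - \frac{6057}{18184}$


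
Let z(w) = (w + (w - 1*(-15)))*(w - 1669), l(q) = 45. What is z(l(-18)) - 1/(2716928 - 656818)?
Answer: -351289957201/2060110 ≈ -1.7052e+5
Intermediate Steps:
z(w) = (-1669 + w)*(15 + 2*w) (z(w) = (w + (w + 15))*(-1669 + w) = (w + (15 + w))*(-1669 + w) = (15 + 2*w)*(-1669 + w) = (-1669 + w)*(15 + 2*w))
z(l(-18)) - 1/(2716928 - 656818) = (-25035 - 3323*45 + 2*45²) - 1/(2716928 - 656818) = (-25035 - 149535 + 2*2025) - 1/2060110 = (-25035 - 149535 + 4050) - 1*1/2060110 = -170520 - 1/2060110 = -351289957201/2060110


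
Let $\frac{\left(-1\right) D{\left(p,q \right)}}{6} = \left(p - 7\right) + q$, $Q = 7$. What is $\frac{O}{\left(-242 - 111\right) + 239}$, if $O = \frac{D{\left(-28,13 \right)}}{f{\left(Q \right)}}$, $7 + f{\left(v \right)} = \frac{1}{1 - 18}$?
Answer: $\frac{187}{1140} \approx 0.16404$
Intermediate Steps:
$f{\left(v \right)} = - \frac{120}{17}$ ($f{\left(v \right)} = -7 + \frac{1}{1 - 18} = -7 + \frac{1}{-17} = -7 - \frac{1}{17} = - \frac{120}{17}$)
$D{\left(p,q \right)} = 42 - 6 p - 6 q$ ($D{\left(p,q \right)} = - 6 \left(\left(p - 7\right) + q\right) = - 6 \left(\left(-7 + p\right) + q\right) = - 6 \left(-7 + p + q\right) = 42 - 6 p - 6 q$)
$O = - \frac{187}{10}$ ($O = \frac{42 - -168 - 78}{- \frac{120}{17}} = \left(42 + 168 - 78\right) \left(- \frac{17}{120}\right) = 132 \left(- \frac{17}{120}\right) = - \frac{187}{10} \approx -18.7$)
$\frac{O}{\left(-242 - 111\right) + 239} = - \frac{187}{10 \left(\left(-242 - 111\right) + 239\right)} = - \frac{187}{10 \left(-353 + 239\right)} = - \frac{187}{10 \left(-114\right)} = \left(- \frac{187}{10}\right) \left(- \frac{1}{114}\right) = \frac{187}{1140}$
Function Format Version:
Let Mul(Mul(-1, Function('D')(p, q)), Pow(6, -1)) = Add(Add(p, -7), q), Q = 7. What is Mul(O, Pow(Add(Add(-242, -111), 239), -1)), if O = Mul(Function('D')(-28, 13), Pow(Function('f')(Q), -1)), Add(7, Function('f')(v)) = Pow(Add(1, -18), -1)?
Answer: Rational(187, 1140) ≈ 0.16404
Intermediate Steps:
Function('f')(v) = Rational(-120, 17) (Function('f')(v) = Add(-7, Pow(Add(1, -18), -1)) = Add(-7, Pow(-17, -1)) = Add(-7, Rational(-1, 17)) = Rational(-120, 17))
Function('D')(p, q) = Add(42, Mul(-6, p), Mul(-6, q)) (Function('D')(p, q) = Mul(-6, Add(Add(p, -7), q)) = Mul(-6, Add(Add(-7, p), q)) = Mul(-6, Add(-7, p, q)) = Add(42, Mul(-6, p), Mul(-6, q)))
O = Rational(-187, 10) (O = Mul(Add(42, Mul(-6, -28), Mul(-6, 13)), Pow(Rational(-120, 17), -1)) = Mul(Add(42, 168, -78), Rational(-17, 120)) = Mul(132, Rational(-17, 120)) = Rational(-187, 10) ≈ -18.700)
Mul(O, Pow(Add(Add(-242, -111), 239), -1)) = Mul(Rational(-187, 10), Pow(Add(Add(-242, -111), 239), -1)) = Mul(Rational(-187, 10), Pow(Add(-353, 239), -1)) = Mul(Rational(-187, 10), Pow(-114, -1)) = Mul(Rational(-187, 10), Rational(-1, 114)) = Rational(187, 1140)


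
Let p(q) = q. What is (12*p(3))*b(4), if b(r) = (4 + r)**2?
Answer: 2304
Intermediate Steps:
(12*p(3))*b(4) = (12*3)*(4 + 4)**2 = 36*8**2 = 36*64 = 2304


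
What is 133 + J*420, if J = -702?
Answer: -294707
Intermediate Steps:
133 + J*420 = 133 - 702*420 = 133 - 294840 = -294707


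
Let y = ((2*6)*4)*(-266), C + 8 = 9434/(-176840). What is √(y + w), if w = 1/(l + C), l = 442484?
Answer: 2*I*√4885884968644924267432813/39123723203 ≈ 113.0*I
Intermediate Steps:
C = -712077/88420 (C = -8 + 9434/(-176840) = -8 + 9434*(-1/176840) = -8 - 4717/88420 = -712077/88420 ≈ -8.0533)
y = -12768 (y = (12*4)*(-266) = 48*(-266) = -12768)
w = 88420/39123723203 (w = 1/(442484 - 712077/88420) = 1/(39123723203/88420) = 88420/39123723203 ≈ 2.2600e-6)
√(y + w) = √(-12768 + 88420/39123723203) = √(-499531697767484/39123723203) = 2*I*√4885884968644924267432813/39123723203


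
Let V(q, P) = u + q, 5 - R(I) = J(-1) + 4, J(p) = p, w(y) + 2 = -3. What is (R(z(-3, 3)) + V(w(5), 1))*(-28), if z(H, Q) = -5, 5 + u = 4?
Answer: 112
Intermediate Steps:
u = -1 (u = -5 + 4 = -1)
w(y) = -5 (w(y) = -2 - 3 = -5)
R(I) = 2 (R(I) = 5 - (-1 + 4) = 5 - 1*3 = 5 - 3 = 2)
V(q, P) = -1 + q
(R(z(-3, 3)) + V(w(5), 1))*(-28) = (2 + (-1 - 5))*(-28) = (2 - 6)*(-28) = -4*(-28) = 112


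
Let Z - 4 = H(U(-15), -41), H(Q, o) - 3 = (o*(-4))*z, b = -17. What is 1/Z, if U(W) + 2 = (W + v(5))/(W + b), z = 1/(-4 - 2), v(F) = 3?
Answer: -3/61 ≈ -0.049180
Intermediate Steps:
z = -⅙ (z = 1/(-6) = -⅙ ≈ -0.16667)
U(W) = -2 + (3 + W)/(-17 + W) (U(W) = -2 + (W + 3)/(W - 17) = -2 + (3 + W)/(-17 + W))
H(Q, o) = 3 + 2*o/3 (H(Q, o) = 3 + (o*(-4))*(-⅙) = 3 - 4*o*(-⅙) = 3 + 2*o/3)
Z = -61/3 (Z = 4 + (3 + (⅔)*(-41)) = 4 + (3 - 82/3) = 4 - 73/3 = -61/3 ≈ -20.333)
1/Z = 1/(-61/3) = -3/61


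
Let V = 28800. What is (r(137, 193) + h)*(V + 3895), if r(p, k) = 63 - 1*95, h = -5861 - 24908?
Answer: -1007038695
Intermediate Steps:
h = -30769
r(p, k) = -32 (r(p, k) = 63 - 95 = -32)
(r(137, 193) + h)*(V + 3895) = (-32 - 30769)*(28800 + 3895) = -30801*32695 = -1007038695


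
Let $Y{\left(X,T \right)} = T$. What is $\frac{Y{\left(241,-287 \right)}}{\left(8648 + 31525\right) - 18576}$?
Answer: $- \frac{287}{21597} \approx -0.013289$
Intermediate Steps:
$\frac{Y{\left(241,-287 \right)}}{\left(8648 + 31525\right) - 18576} = - \frac{287}{\left(8648 + 31525\right) - 18576} = - \frac{287}{40173 - 18576} = - \frac{287}{21597}$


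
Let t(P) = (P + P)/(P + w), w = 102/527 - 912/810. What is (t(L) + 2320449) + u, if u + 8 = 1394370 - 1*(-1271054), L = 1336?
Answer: 13928662645245/2793629 ≈ 4.9859e+6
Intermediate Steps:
u = 2665416 (u = -8 + (1394370 - 1*(-1271054)) = -8 + (1394370 + 1271054) = -8 + 2665424 = 2665416)
w = -3902/4185 (w = 102*(1/527) - 912*1/810 = 6/31 - 152/135 = -3902/4185 ≈ -0.93238)
t(P) = 2*P/(-3902/4185 + P) (t(P) = (P + P)/(P - 3902/4185) = (2*P)/(-3902/4185 + P) = 2*P/(-3902/4185 + P))
(t(L) + 2320449) + u = (8370*1336/(-3902 + 4185*1336) + 2320449) + 2665416 = (8370*1336/(-3902 + 5591160) + 2320449) + 2665416 = (8370*1336/5587258 + 2320449) + 2665416 = (8370*1336*(1/5587258) + 2320449) + 2665416 = (5591160/2793629 + 2320449) + 2665416 = 6482479210581/2793629 + 2665416 = 13928662645245/2793629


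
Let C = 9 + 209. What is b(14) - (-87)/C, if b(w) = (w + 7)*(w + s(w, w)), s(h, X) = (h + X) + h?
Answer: 256455/218 ≈ 1176.4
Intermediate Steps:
C = 218
s(h, X) = X + 2*h (s(h, X) = (X + h) + h = X + 2*h)
b(w) = 4*w*(7 + w) (b(w) = (w + 7)*(w + (w + 2*w)) = (7 + w)*(w + 3*w) = (7 + w)*(4*w) = 4*w*(7 + w))
b(14) - (-87)/C = 4*14*(7 + 14) - (-87)/218 = 4*14*21 - (-87)/218 = 1176 - 1*(-87/218) = 1176 + 87/218 = 256455/218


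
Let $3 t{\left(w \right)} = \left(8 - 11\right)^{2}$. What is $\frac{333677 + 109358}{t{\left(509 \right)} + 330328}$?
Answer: $\frac{443035}{330331} \approx 1.3412$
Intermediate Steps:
$t{\left(w \right)} = 3$ ($t{\left(w \right)} = \frac{\left(8 - 11\right)^{2}}{3} = \frac{\left(-3\right)^{2}}{3} = \frac{1}{3} \cdot 9 = 3$)
$\frac{333677 + 109358}{t{\left(509 \right)} + 330328} = \frac{333677 + 109358}{3 + 330328} = \frac{443035}{330331}$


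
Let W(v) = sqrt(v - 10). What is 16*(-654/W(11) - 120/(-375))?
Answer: -261472/25 ≈ -10459.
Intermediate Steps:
W(v) = sqrt(-10 + v)
16*(-654/W(11) - 120/(-375)) = 16*(-654/sqrt(-10 + 11) - 120/(-375)) = 16*(-654/(sqrt(1)) - 120*(-1/375)) = 16*(-654/1 + 8/25) = 16*(-654*1 + 8/25) = 16*(-654 + 8/25) = 16*(-16342/25) = -261472/25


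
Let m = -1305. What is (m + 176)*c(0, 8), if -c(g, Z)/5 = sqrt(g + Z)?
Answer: 11290*sqrt(2) ≈ 15966.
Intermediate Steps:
c(g, Z) = -5*sqrt(Z + g) (c(g, Z) = -5*sqrt(g + Z) = -5*sqrt(Z + g))
(m + 176)*c(0, 8) = (-1305 + 176)*(-5*sqrt(8 + 0)) = -(-5645)*sqrt(8) = -(-5645)*2*sqrt(2) = -(-11290)*sqrt(2) = 11290*sqrt(2)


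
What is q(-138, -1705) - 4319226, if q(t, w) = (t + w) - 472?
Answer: -4321541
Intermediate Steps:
q(t, w) = -472 + t + w
q(-138, -1705) - 4319226 = (-472 - 138 - 1705) - 4319226 = -2315 - 4319226 = -4321541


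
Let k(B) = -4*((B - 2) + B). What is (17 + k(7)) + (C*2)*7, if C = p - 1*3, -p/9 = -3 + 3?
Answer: -73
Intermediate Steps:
p = 0 (p = -9*(-3 + 3) = -9*0 = 0)
k(B) = 8 - 8*B (k(B) = -4*((-2 + B) + B) = -4*(-2 + 2*B) = 8 - 8*B)
C = -3 (C = 0 - 1*3 = 0 - 3 = -3)
(17 + k(7)) + (C*2)*7 = (17 + (8 - 8*7)) - 3*2*7 = (17 + (8 - 56)) - 6*7 = (17 - 48) - 42 = -31 - 42 = -73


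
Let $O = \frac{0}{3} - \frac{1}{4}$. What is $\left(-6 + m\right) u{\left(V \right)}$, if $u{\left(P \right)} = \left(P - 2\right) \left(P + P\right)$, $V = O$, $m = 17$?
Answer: $\frac{99}{8} \approx 12.375$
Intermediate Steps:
$O = - \frac{1}{4}$ ($O = 0 \cdot \frac{1}{3} - \frac{1}{4} = 0 - \frac{1}{4} = - \frac{1}{4} \approx -0.25$)
$V = - \frac{1}{4} \approx -0.25$
$u{\left(P \right)} = 2 P \left(-2 + P\right)$ ($u{\left(P \right)} = \left(-2 + P\right) 2 P = 2 P \left(-2 + P\right)$)
$\left(-6 + m\right) u{\left(V \right)} = \left(-6 + 17\right) 2 \left(- \frac{1}{4}\right) \left(-2 - \frac{1}{4}\right) = 11 \cdot 2 \left(- \frac{1}{4}\right) \left(- \frac{9}{4}\right) = 11 \cdot \frac{9}{8} = \frac{99}{8}$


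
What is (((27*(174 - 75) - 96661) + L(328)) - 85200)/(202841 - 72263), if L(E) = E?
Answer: -29810/21763 ≈ -1.3698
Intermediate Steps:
(((27*(174 - 75) - 96661) + L(328)) - 85200)/(202841 - 72263) = (((27*(174 - 75) - 96661) + 328) - 85200)/(202841 - 72263) = (((27*99 - 96661) + 328) - 85200)/130578 = (((2673 - 96661) + 328) - 85200)*(1/130578) = ((-93988 + 328) - 85200)*(1/130578) = (-93660 - 85200)*(1/130578) = -178860*1/130578 = -29810/21763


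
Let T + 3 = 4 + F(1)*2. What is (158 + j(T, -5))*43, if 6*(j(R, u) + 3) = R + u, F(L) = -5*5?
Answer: 6278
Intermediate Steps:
F(L) = -25
T = -49 (T = -3 + (4 - 25*2) = -3 + (4 - 50) = -3 - 46 = -49)
j(R, u) = -3 + R/6 + u/6 (j(R, u) = -3 + (R + u)/6 = -3 + (R/6 + u/6) = -3 + R/6 + u/6)
(158 + j(T, -5))*43 = (158 + (-3 + (⅙)*(-49) + (⅙)*(-5)))*43 = (158 + (-3 - 49/6 - ⅚))*43 = (158 - 12)*43 = 146*43 = 6278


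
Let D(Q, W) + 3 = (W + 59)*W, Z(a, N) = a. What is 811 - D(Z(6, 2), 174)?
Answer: -39728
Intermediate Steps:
D(Q, W) = -3 + W*(59 + W) (D(Q, W) = -3 + (W + 59)*W = -3 + (59 + W)*W = -3 + W*(59 + W))
811 - D(Z(6, 2), 174) = 811 - (-3 + 174**2 + 59*174) = 811 - (-3 + 30276 + 10266) = 811 - 1*40539 = 811 - 40539 = -39728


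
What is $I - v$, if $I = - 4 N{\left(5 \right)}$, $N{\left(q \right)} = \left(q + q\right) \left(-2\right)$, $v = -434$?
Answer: $514$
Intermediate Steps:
$N{\left(q \right)} = - 4 q$ ($N{\left(q \right)} = 2 q \left(-2\right) = - 4 q$)
$I = 80$ ($I = - 4 \left(\left(-4\right) 5\right) = \left(-4\right) \left(-20\right) = 80$)
$I - v = 80 - -434 = 80 + 434 = 514$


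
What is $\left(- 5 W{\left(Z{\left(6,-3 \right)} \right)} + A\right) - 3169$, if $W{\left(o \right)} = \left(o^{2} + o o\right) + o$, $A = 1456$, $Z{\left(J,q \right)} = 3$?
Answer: $-1818$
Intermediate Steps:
$W{\left(o \right)} = o + 2 o^{2}$ ($W{\left(o \right)} = \left(o^{2} + o^{2}\right) + o = 2 o^{2} + o = o + 2 o^{2}$)
$\left(- 5 W{\left(Z{\left(6,-3 \right)} \right)} + A\right) - 3169 = \left(- 5 \cdot 3 \left(1 + 2 \cdot 3\right) + 1456\right) - 3169 = \left(- 5 \cdot 3 \left(1 + 6\right) + 1456\right) - 3169 = \left(- 5 \cdot 3 \cdot 7 + 1456\right) - 3169 = \left(\left(-5\right) 21 + 1456\right) - 3169 = \left(-105 + 1456\right) - 3169 = 1351 - 3169 = -1818$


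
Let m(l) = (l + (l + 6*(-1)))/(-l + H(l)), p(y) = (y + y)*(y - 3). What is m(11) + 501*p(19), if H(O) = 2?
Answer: 2741456/9 ≈ 3.0461e+5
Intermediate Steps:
p(y) = 2*y*(-3 + y) (p(y) = (2*y)*(-3 + y) = 2*y*(-3 + y))
m(l) = (-6 + 2*l)/(2 - l) (m(l) = (l + (l + 6*(-1)))/(-l + 2) = (l + (l - 6))/(2 - l) = (l + (-6 + l))/(2 - l) = (-6 + 2*l)/(2 - l))
m(11) + 501*p(19) = 2*(3 - 1*11)/(-2 + 11) + 501*(2*19*(-3 + 19)) = 2*(3 - 11)/9 + 501*(2*19*16) = 2*(1/9)*(-8) + 501*608 = -16/9 + 304608 = 2741456/9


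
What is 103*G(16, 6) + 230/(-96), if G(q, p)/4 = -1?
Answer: -19891/48 ≈ -414.40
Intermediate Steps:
G(q, p) = -4 (G(q, p) = 4*(-1) = -4)
103*G(16, 6) + 230/(-96) = 103*(-4) + 230/(-96) = -412 + 230*(-1/96) = -412 - 115/48 = -19891/48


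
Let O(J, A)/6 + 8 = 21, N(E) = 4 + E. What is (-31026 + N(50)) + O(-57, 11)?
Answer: -30894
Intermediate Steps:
O(J, A) = 78 (O(J, A) = -48 + 6*21 = -48 + 126 = 78)
(-31026 + N(50)) + O(-57, 11) = (-31026 + (4 + 50)) + 78 = (-31026 + 54) + 78 = -30972 + 78 = -30894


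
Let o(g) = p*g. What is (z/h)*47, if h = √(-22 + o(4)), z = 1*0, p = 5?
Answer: 0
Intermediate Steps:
z = 0
o(g) = 5*g
h = I*√2 (h = √(-22 + 5*4) = √(-22 + 20) = √(-2) = I*√2 ≈ 1.4142*I)
(z/h)*47 = (0/((I*√2)))*47 = (0*(-I*√2/2))*47 = 0*47 = 0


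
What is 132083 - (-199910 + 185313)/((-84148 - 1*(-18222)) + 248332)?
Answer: 24092746295/182406 ≈ 1.3208e+5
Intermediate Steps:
132083 - (-199910 + 185313)/((-84148 - 1*(-18222)) + 248332) = 132083 - (-14597)/((-84148 + 18222) + 248332) = 132083 - (-14597)/(-65926 + 248332) = 132083 - (-14597)/182406 = 132083 - 1*(-14597/182406) = 132083 + 14597/182406 = 24092746295/182406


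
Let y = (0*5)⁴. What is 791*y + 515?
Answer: 515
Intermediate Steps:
y = 0 (y = 0⁴ = 0)
791*y + 515 = 791*0 + 515 = 0 + 515 = 515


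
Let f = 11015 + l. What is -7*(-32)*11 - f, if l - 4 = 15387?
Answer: -23942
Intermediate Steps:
l = 15391 (l = 4 + 15387 = 15391)
f = 26406 (f = 11015 + 15391 = 26406)
-7*(-32)*11 - f = -7*(-32)*11 - 1*26406 = 224*11 - 26406 = 2464 - 26406 = -23942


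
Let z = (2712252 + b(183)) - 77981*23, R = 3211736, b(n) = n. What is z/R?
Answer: 114859/401467 ≈ 0.28610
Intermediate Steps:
z = 918872 (z = (2712252 + 183) - 77981*23 = 2712435 - 1793563 = 918872)
z/R = 918872/3211736 = 918872*(1/3211736) = 114859/401467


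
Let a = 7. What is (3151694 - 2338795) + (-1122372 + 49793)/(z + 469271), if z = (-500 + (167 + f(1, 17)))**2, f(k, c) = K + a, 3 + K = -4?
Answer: 471610411261/580160 ≈ 8.1290e+5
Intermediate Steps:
K = -7 (K = -3 - 4 = -7)
f(k, c) = 0 (f(k, c) = -7 + 7 = 0)
z = 110889 (z = (-500 + (167 + 0))**2 = (-500 + 167)**2 = (-333)**2 = 110889)
(3151694 - 2338795) + (-1122372 + 49793)/(z + 469271) = (3151694 - 2338795) + (-1122372 + 49793)/(110889 + 469271) = 812899 - 1072579/580160 = 471610411261/580160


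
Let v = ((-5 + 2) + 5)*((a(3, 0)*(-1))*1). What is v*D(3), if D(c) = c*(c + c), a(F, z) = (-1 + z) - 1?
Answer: 72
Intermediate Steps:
a(F, z) = -2 + z
D(c) = 2*c**2 (D(c) = c*(2*c) = 2*c**2)
v = 4 (v = ((-5 + 2) + 5)*(((-2 + 0)*(-1))*1) = (-3 + 5)*(-2*(-1)*1) = 2*(2*1) = 2*2 = 4)
v*D(3) = 4*(2*3**2) = 4*(2*9) = 4*18 = 72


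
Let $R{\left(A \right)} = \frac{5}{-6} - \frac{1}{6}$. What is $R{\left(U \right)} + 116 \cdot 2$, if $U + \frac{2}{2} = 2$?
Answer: $231$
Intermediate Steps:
$U = 1$ ($U = -1 + 2 = 1$)
$R{\left(A \right)} = -1$ ($R{\left(A \right)} = 5 \left(- \frac{1}{6}\right) - \frac{1}{6} = - \frac{5}{6} - \frac{1}{6} = -1$)
$R{\left(U \right)} + 116 \cdot 2 = -1 + 116 \cdot 2 = -1 + 232 = 231$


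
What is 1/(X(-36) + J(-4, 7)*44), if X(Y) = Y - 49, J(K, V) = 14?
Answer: 1/531 ≈ 0.0018832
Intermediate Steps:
X(Y) = -49 + Y
1/(X(-36) + J(-4, 7)*44) = 1/((-49 - 36) + 14*44) = 1/(-85 + 616) = 1/531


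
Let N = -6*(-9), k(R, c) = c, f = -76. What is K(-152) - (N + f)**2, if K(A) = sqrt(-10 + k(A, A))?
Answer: -484 + 9*I*sqrt(2) ≈ -484.0 + 12.728*I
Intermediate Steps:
N = 54
K(A) = sqrt(-10 + A)
K(-152) - (N + f)**2 = sqrt(-10 - 152) - (54 - 76)**2 = sqrt(-162) - 1*(-22)**2 = 9*I*sqrt(2) - 1*484 = 9*I*sqrt(2) - 484 = -484 + 9*I*sqrt(2)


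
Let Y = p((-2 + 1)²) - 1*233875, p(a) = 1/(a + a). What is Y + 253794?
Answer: 39839/2 ≈ 19920.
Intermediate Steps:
p(a) = 1/(2*a)
Y = -467749/2 (Y = 1/(2*((-2 + 1)²)) - 1*233875 = 1/(2*((-1)²)) - 233875 = (½)/1 - 233875 = (½)*1 - 233875 = ½ - 233875 = -467749/2 ≈ -2.3387e+5)
Y + 253794 = -467749/2 + 253794 = 39839/2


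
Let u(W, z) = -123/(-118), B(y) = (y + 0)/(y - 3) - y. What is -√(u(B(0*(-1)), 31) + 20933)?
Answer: -√291485606/118 ≈ -144.69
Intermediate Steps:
B(y) = -y + y/(-3 + y) (B(y) = y/(-3 + y) - y = -y + y/(-3 + y))
u(W, z) = 123/118 (u(W, z) = -123*(-1/118) = 123/118)
-√(u(B(0*(-1)), 31) + 20933) = -√(123/118 + 20933) = -√(2470217/118) = -√291485606/118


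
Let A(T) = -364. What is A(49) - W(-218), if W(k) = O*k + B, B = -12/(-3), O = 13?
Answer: 2466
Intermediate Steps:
B = 4 (B = -12*(-⅓) = 4)
W(k) = 4 + 13*k (W(k) = 13*k + 4 = 4 + 13*k)
A(49) - W(-218) = -364 - (4 + 13*(-218)) = -364 - (4 - 2834) = -364 - 1*(-2830) = -364 + 2830 = 2466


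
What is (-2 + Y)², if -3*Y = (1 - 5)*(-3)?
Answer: 36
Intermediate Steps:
Y = -4 (Y = -(1 - 5)*(-3)/3 = -(-4)*(-3)/3 = -⅓*12 = -4)
(-2 + Y)² = (-2 - 4)² = (-6)² = 36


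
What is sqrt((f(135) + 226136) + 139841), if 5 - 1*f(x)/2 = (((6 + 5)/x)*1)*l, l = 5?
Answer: sqrt(29644881)/9 ≈ 604.97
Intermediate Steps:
f(x) = 10 - 110/x (f(x) = 10 - 2*((6 + 5)/x)*1*5 = 10 - 2*(11/x)*1*5 = 10 - 2*11/x*5 = 10 - 110/x)
sqrt((f(135) + 226136) + 139841) = sqrt(((10 - 110/135) + 226136) + 139841) = sqrt(((10 - 110*1/135) + 226136) + 139841) = sqrt(((10 - 22/27) + 226136) + 139841) = sqrt((248/27 + 226136) + 139841) = sqrt(6105920/27 + 139841) = sqrt(9881627/27) = sqrt(29644881)/9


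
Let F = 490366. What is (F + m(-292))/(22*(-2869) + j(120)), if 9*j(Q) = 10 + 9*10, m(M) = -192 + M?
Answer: -2204469/283981 ≈ -7.7627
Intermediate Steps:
j(Q) = 100/9 (j(Q) = (10 + 9*10)/9 = (10 + 90)/9 = (1/9)*100 = 100/9)
(F + m(-292))/(22*(-2869) + j(120)) = (490366 + (-192 - 292))/(22*(-2869) + 100/9) = (490366 - 484)/(-63118 + 100/9) = 489882/(-567962/9) = 489882*(-9/567962) = -2204469/283981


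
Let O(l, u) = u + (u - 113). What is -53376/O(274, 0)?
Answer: 53376/113 ≈ 472.35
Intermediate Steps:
O(l, u) = -113 + 2*u (O(l, u) = u + (-113 + u) = -113 + 2*u)
-53376/O(274, 0) = -53376/(-113 + 2*0) = -53376/(-113 + 0) = -53376/(-113) = -53376*(-1/113) = 53376/113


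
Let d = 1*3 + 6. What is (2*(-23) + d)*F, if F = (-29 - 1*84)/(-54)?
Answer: -4181/54 ≈ -77.426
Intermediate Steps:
d = 9 (d = 3 + 6 = 9)
F = 113/54 (F = (-29 - 84)*(-1/54) = -113*(-1/54) = 113/54 ≈ 2.0926)
(2*(-23) + d)*F = (2*(-23) + 9)*(113/54) = (-46 + 9)*(113/54) = -37*113/54 = -4181/54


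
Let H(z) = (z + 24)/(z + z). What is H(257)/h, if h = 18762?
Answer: 281/9643668 ≈ 2.9138e-5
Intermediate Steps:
H(z) = (24 + z)/(2*z) (H(z) = (24 + z)/((2*z)) = (24 + z)*(1/(2*z)) = (24 + z)/(2*z))
H(257)/h = ((1/2)*(24 + 257)/257)/18762 = ((1/2)*(1/257)*281)*(1/18762) = (281/514)*(1/18762) = 281/9643668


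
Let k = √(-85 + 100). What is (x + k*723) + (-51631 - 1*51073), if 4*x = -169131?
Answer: -579947/4 + 723*√15 ≈ -1.4219e+5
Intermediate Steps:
x = -169131/4 (x = (¼)*(-169131) = -169131/4 ≈ -42283.)
k = √15 ≈ 3.8730
(x + k*723) + (-51631 - 1*51073) = (-169131/4 + √15*723) + (-51631 - 1*51073) = (-169131/4 + 723*√15) + (-51631 - 51073) = (-169131/4 + 723*√15) - 102704 = -579947/4 + 723*√15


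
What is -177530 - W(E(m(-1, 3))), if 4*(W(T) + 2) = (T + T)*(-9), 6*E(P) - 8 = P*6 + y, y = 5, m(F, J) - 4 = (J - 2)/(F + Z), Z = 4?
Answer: -709995/4 ≈ -1.7750e+5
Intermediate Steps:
m(F, J) = 4 + (-2 + J)/(4 + F) (m(F, J) = 4 + (J - 2)/(F + 4) = 4 + (-2 + J)/(4 + F))
E(P) = 13/6 + P (E(P) = 4/3 + (P*6 + 5)/6 = 4/3 + (6*P + 5)/6 = 4/3 + (5 + 6*P)/6 = 4/3 + (⅚ + P) = 13/6 + P)
W(T) = -2 - 9*T/2 (W(T) = -2 + ((T + T)*(-9))/4 = -2 + ((2*T)*(-9))/4 = -2 + (-18*T)/4 = -2 - 9*T/2)
-177530 - W(E(m(-1, 3))) = -177530 - (-2 - 9*(13/6 + (14 + 3 + 4*(-1))/(4 - 1))/2) = -177530 - (-2 - 9*(13/6 + (14 + 3 - 4)/3)/2) = -177530 - (-2 - 9*(13/6 + (⅓)*13)/2) = -177530 - (-2 - 9*(13/6 + 13/3)/2) = -177530 - (-2 - 9/2*13/2) = -177530 - (-2 - 117/4) = -177530 - 1*(-125/4) = -177530 + 125/4 = -709995/4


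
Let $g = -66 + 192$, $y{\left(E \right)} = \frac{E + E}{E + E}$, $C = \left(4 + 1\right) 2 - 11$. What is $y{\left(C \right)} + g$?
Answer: $127$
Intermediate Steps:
$C = -1$ ($C = 5 \cdot 2 - 11 = 10 - 11 = -1$)
$y{\left(E \right)} = 1$ ($y{\left(E \right)} = \frac{2 E}{2 E} = 2 E \frac{1}{2 E} = 1$)
$g = 126$
$y{\left(C \right)} + g = 1 + 126 = 127$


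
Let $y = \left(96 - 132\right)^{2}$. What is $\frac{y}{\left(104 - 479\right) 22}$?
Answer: $- \frac{216}{1375} \approx -0.15709$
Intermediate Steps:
$y = 1296$ ($y = \left(-36\right)^{2} = 1296$)
$\frac{y}{\left(104 - 479\right) 22} = \frac{1296}{\left(104 - 479\right) 22} = \frac{1296}{\left(-375\right) 22} = \frac{1296}{-8250} = 1296 \left(- \frac{1}{8250}\right) = - \frac{216}{1375}$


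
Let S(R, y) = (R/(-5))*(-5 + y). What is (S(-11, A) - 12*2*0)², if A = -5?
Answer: 484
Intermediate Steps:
S(R, y) = -R*(-5 + y)/5 (S(R, y) = (R*(-⅕))*(-5 + y) = (-R/5)*(-5 + y) = -R*(-5 + y)/5)
(S(-11, A) - 12*2*0)² = ((⅕)*(-11)*(5 - 1*(-5)) - 12*2*0)² = ((⅕)*(-11)*(5 + 5) - 3*8*0)² = ((⅕)*(-11)*10 - 24*0)² = (-22 + 0)² = (-22)² = 484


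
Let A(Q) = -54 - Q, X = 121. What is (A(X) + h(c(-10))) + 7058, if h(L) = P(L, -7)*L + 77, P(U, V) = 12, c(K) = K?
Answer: 6840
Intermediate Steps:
h(L) = 77 + 12*L (h(L) = 12*L + 77 = 77 + 12*L)
(A(X) + h(c(-10))) + 7058 = ((-54 - 1*121) + (77 + 12*(-10))) + 7058 = ((-54 - 121) + (77 - 120)) + 7058 = (-175 - 43) + 7058 = -218 + 7058 = 6840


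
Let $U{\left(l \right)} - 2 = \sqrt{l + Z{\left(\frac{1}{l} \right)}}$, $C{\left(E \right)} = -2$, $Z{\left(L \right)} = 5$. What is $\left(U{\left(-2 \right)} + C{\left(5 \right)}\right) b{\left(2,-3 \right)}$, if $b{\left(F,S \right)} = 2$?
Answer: $2 \sqrt{3} \approx 3.4641$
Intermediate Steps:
$U{\left(l \right)} = 2 + \sqrt{5 + l}$ ($U{\left(l \right)} = 2 + \sqrt{l + 5} = 2 + \sqrt{5 + l}$)
$\left(U{\left(-2 \right)} + C{\left(5 \right)}\right) b{\left(2,-3 \right)} = \left(\left(2 + \sqrt{5 - 2}\right) - 2\right) 2 = \left(\left(2 + \sqrt{3}\right) - 2\right) 2 = \sqrt{3} \cdot 2 = 2 \sqrt{3}$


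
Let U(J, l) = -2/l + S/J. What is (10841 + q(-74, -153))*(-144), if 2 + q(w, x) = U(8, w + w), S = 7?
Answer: -57754926/37 ≈ -1.5609e+6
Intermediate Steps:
U(J, l) = -2/l + 7/J
q(w, x) = -9/8 - 1/w (q(w, x) = -2 + (-2/(w + w) + 7/8) = -2 + (-2*1/(2*w) + 7*(1/8)) = -2 + (-1/w + 7/8) = -2 + (7/8 - 1/w) = -9/8 - 1/w)
(10841 + q(-74, -153))*(-144) = (10841 + (-9/8 - 1/(-74)))*(-144) = (10841 + (-9/8 - 1*(-1/74)))*(-144) = (10841 + (-9/8 + 1/74))*(-144) = (10841 - 329/296)*(-144) = (3208607/296)*(-144) = -57754926/37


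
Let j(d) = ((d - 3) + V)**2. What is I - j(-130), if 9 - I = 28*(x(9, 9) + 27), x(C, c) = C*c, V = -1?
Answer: -20971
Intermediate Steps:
j(d) = (-4 + d)**2 (j(d) = ((d - 3) - 1)**2 = ((-3 + d) - 1)**2 = (-4 + d)**2)
I = -3015 (I = 9 - 28*(9*9 + 27) = 9 - 28*(81 + 27) = 9 - 28*108 = 9 - 1*3024 = 9 - 3024 = -3015)
I - j(-130) = -3015 - (-4 - 130)**2 = -3015 - 1*(-134)**2 = -3015 - 1*17956 = -3015 - 17956 = -20971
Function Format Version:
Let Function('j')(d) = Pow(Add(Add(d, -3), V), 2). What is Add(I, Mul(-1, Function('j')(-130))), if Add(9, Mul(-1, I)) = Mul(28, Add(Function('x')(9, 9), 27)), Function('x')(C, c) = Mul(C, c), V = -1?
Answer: -20971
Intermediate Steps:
Function('j')(d) = Pow(Add(-4, d), 2) (Function('j')(d) = Pow(Add(Add(d, -3), -1), 2) = Pow(Add(Add(-3, d), -1), 2) = Pow(Add(-4, d), 2))
I = -3015 (I = Add(9, Mul(-1, Mul(28, Add(Mul(9, 9), 27)))) = Add(9, Mul(-1, Mul(28, Add(81, 27)))) = Add(9, Mul(-1, Mul(28, 108))) = Add(9, Mul(-1, 3024)) = Add(9, -3024) = -3015)
Add(I, Mul(-1, Function('j')(-130))) = Add(-3015, Mul(-1, Pow(Add(-4, -130), 2))) = Add(-3015, Mul(-1, Pow(-134, 2))) = Add(-3015, Mul(-1, 17956)) = Add(-3015, -17956) = -20971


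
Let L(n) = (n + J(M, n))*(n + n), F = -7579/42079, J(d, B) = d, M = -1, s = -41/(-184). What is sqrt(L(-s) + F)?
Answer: sqrt(21871104163154)/7742536 ≈ 0.60402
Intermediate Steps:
s = 41/184 (s = -41*(-1/184) = 41/184 ≈ 0.22283)
F = -7579/42079 (F = -7579*1/42079 = -7579/42079 ≈ -0.18011)
L(n) = 2*n*(-1 + n) (L(n) = (n - 1)*(n + n) = (-1 + n)*(2*n) = 2*n*(-1 + n))
sqrt(L(-s) + F) = sqrt(2*(-1*41/184)*(-1 - 1*41/184) - 7579/42079) = sqrt(2*(-41/184)*(-1 - 41/184) - 7579/42079) = sqrt(2*(-41/184)*(-225/184) - 7579/42079) = sqrt(9225/16928 - 7579/42079) = sqrt(259881463/712313312) = sqrt(21871104163154)/7742536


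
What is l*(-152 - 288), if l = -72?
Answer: 31680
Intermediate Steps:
l*(-152 - 288) = -72*(-152 - 288) = -72*(-440) = 31680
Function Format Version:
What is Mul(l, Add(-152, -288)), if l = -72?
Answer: 31680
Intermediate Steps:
Mul(l, Add(-152, -288)) = Mul(-72, Add(-152, -288)) = Mul(-72, -440) = 31680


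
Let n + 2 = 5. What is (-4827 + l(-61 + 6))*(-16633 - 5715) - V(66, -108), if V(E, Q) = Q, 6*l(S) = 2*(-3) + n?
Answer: 107885078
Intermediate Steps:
n = 3 (n = -2 + 5 = 3)
l(S) = -½ (l(S) = (2*(-3) + 3)/6 = (-6 + 3)/6 = (⅙)*(-3) = -½)
(-4827 + l(-61 + 6))*(-16633 - 5715) - V(66, -108) = (-4827 - ½)*(-16633 - 5715) - 1*(-108) = -9655/2*(-22348) + 108 = 107884970 + 108 = 107885078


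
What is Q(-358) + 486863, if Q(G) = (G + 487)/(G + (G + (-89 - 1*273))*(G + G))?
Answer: 250813316935/515162 ≈ 4.8686e+5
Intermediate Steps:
Q(G) = (487 + G)/(G + 2*G*(-362 + G)) (Q(G) = (487 + G)/(G + (G + (-89 - 273))*(2*G)) = (487 + G)/(G + (G - 362)*(2*G)) = (487 + G)/(G + (-362 + G)*(2*G)) = (487 + G)/(G + 2*G*(-362 + G)))
Q(-358) + 486863 = (487 - 358)/((-358)*(-723 + 2*(-358))) + 486863 = -1/358*129/(-723 - 716) + 486863 = -1/358*129/(-1439) + 486863 = -1/358*(-1/1439)*129 + 486863 = 129/515162 + 486863 = 250813316935/515162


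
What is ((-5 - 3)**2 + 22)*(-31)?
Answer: -2666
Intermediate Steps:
((-5 - 3)**2 + 22)*(-31) = ((-8)**2 + 22)*(-31) = (64 + 22)*(-31) = 86*(-31) = -2666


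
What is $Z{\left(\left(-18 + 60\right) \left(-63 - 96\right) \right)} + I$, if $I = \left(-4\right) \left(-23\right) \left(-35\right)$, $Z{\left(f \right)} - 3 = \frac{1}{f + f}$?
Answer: $- \frac{42966253}{13356} \approx -3217.0$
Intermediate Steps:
$Z{\left(f \right)} = 3 + \frac{1}{2 f}$ ($Z{\left(f \right)} = 3 + \frac{1}{f + f} = 3 + \frac{1}{2 f}$)
$I = -3220$ ($I = 92 \left(-35\right) = -3220$)
$Z{\left(\left(-18 + 60\right) \left(-63 - 96\right) \right)} + I = \left(3 + \frac{1}{2 \left(-18 + 60\right) \left(-63 - 96\right)}\right) - 3220 = \left(3 + \frac{1}{2 \cdot 42 \left(-159\right)}\right) - 3220 = \left(3 + \frac{1}{2 \left(-6678\right)}\right) - 3220 = \left(3 + \frac{1}{2} \left(- \frac{1}{6678}\right)\right) - 3220 = \left(3 - \frac{1}{13356}\right) - 3220 = \frac{40067}{13356} - 3220 = - \frac{42966253}{13356}$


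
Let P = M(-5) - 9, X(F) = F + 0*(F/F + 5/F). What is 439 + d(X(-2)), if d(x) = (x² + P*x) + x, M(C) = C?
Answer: 469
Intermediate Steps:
X(F) = F (X(F) = F + 0*(1 + 5/F) = F + 0 = F)
P = -14 (P = -5 - 9 = -14)
d(x) = x² - 13*x (d(x) = (x² - 14*x) + x = x² - 13*x)
439 + d(X(-2)) = 439 - 2*(-13 - 2) = 439 - 2*(-15) = 439 + 30 = 469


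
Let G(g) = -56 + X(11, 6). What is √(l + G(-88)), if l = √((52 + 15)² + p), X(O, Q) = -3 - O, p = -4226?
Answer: √(-70 + √263) ≈ 7.3337*I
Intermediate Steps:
G(g) = -70 (G(g) = -56 + (-3 - 1*11) = -56 + (-3 - 11) = -56 - 14 = -70)
l = √263 (l = √((52 + 15)² - 4226) = √(67² - 4226) = √(4489 - 4226) = √263 ≈ 16.217)
√(l + G(-88)) = √(√263 - 70) = √(-70 + √263)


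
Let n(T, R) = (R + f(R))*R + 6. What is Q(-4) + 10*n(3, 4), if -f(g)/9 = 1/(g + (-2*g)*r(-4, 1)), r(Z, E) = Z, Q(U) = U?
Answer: 206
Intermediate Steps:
f(g) = -1/g (f(g) = -9/(g - 2*g*(-4)) = -9/(g + 8*g) = -9*1/(9*g) = -1/g)
n(T, R) = 6 + R*(R - 1/R) (n(T, R) = (R - 1/R)*R + 6 = R*(R - 1/R) + 6 = 6 + R*(R - 1/R))
Q(-4) + 10*n(3, 4) = -4 + 10*(5 + 4²) = -4 + 10*(5 + 16) = -4 + 10*21 = -4 + 210 = 206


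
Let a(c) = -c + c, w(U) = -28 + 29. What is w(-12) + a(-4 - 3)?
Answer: 1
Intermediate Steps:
w(U) = 1
a(c) = 0
w(-12) + a(-4 - 3) = 1 + 0 = 1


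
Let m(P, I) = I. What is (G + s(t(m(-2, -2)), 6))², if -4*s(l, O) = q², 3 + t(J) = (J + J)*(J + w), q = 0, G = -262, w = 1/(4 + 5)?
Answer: 68644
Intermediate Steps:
w = ⅑ (w = 1/9 = ⅑ ≈ 0.11111)
t(J) = -3 + 2*J*(⅑ + J) (t(J) = -3 + (J + J)*(J + ⅑) = -3 + (2*J)*(⅑ + J) = -3 + 2*J*(⅑ + J))
s(l, O) = 0 (s(l, O) = -¼*0² = -¼*0 = 0)
(G + s(t(m(-2, -2)), 6))² = (-262 + 0)² = (-262)² = 68644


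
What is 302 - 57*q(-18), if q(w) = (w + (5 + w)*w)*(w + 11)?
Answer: 86486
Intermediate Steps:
q(w) = (11 + w)*(w + w*(5 + w)) (q(w) = (w + w*(5 + w))*(11 + w) = (11 + w)*(w + w*(5 + w)))
302 - 57*q(-18) = 302 - (-1026)*(66 + (-18)² + 17*(-18)) = 302 - (-1026)*(66 + 324 - 306) = 302 - (-1026)*84 = 302 - 57*(-1512) = 302 + 86184 = 86486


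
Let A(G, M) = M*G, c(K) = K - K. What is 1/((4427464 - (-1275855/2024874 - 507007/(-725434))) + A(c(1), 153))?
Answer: 122409370443/541963072475988548 ≈ 2.2586e-7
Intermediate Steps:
c(K) = 0
A(G, M) = G*M
1/((4427464 - (-1275855/2024874 - 507007/(-725434))) + A(c(1), 153)) = 1/((4427464 - (-1275855/2024874 - 507007/(-725434))) + 0*153) = 1/((4427464 - (-1275855*1/2024874 - 507007*(-1/725434))) + 0) = 1/((4427464 - (-425285/674958 + 507007/725434)) + 0) = 1/((4427464 - 1*8423058004/122409370443) + 0) = 1/((4427464 - 8423058004/122409370443) + 0) = 1/(541963072475988548/122409370443 + 0) = 1/(541963072475988548/122409370443) = 122409370443/541963072475988548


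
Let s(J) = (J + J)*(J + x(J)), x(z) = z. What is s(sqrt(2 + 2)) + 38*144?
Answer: 5488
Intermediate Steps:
s(J) = 4*J**2 (s(J) = (J + J)*(J + J) = (2*J)*(2*J) = 4*J**2)
s(sqrt(2 + 2)) + 38*144 = 4*(sqrt(2 + 2))**2 + 38*144 = 4*(sqrt(4))**2 + 5472 = 4*2**2 + 5472 = 4*4 + 5472 = 16 + 5472 = 5488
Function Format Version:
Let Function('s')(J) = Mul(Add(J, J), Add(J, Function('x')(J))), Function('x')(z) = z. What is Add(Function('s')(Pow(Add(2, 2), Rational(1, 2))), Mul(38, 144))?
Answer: 5488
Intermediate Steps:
Function('s')(J) = Mul(4, Pow(J, 2)) (Function('s')(J) = Mul(Add(J, J), Add(J, J)) = Mul(Mul(2, J), Mul(2, J)) = Mul(4, Pow(J, 2)))
Add(Function('s')(Pow(Add(2, 2), Rational(1, 2))), Mul(38, 144)) = Add(Mul(4, Pow(Pow(Add(2, 2), Rational(1, 2)), 2)), Mul(38, 144)) = Add(Mul(4, Pow(Pow(4, Rational(1, 2)), 2)), 5472) = Add(Mul(4, Pow(2, 2)), 5472) = Add(Mul(4, 4), 5472) = Add(16, 5472) = 5488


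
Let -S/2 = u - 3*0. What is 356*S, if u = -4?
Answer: 2848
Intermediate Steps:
S = 8 (S = -2*(-4 - 3*0) = -2*(-4 + 0) = -2*(-4) = 8)
356*S = 356*8 = 2848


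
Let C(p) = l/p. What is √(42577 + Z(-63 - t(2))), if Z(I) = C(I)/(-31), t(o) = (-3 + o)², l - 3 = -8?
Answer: √2618655653/248 ≈ 206.34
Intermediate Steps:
l = -5 (l = 3 - 8 = -5)
C(p) = -5/p
Z(I) = 5/(31*I) (Z(I) = -5/I/(-31) = -5/I*(-1/31) = 5/(31*I))
√(42577 + Z(-63 - t(2))) = √(42577 + 5/(31*(-63 - (-3 + 2)²))) = √(42577 + 5/(31*(-63 - 1*(-1)²))) = √(42577 + 5/(31*(-63 - 1*1))) = √(42577 + 5/(31*(-63 - 1))) = √(42577 + (5/31)/(-64)) = √(42577 + (5/31)*(-1/64)) = √(42577 - 5/1984) = √(84472763/1984) = √2618655653/248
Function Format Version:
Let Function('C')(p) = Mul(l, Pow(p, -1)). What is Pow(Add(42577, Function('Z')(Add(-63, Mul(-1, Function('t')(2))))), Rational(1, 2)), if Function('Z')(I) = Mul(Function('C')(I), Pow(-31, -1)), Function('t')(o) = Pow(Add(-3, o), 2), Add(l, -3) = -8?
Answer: Mul(Rational(1, 248), Pow(2618655653, Rational(1, 2))) ≈ 206.34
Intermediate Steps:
l = -5 (l = Add(3, -8) = -5)
Function('C')(p) = Mul(-5, Pow(p, -1))
Function('Z')(I) = Mul(Rational(5, 31), Pow(I, -1)) (Function('Z')(I) = Mul(Mul(-5, Pow(I, -1)), Pow(-31, -1)) = Mul(Mul(-5, Pow(I, -1)), Rational(-1, 31)) = Mul(Rational(5, 31), Pow(I, -1)))
Pow(Add(42577, Function('Z')(Add(-63, Mul(-1, Function('t')(2))))), Rational(1, 2)) = Pow(Add(42577, Mul(Rational(5, 31), Pow(Add(-63, Mul(-1, Pow(Add(-3, 2), 2))), -1))), Rational(1, 2)) = Pow(Add(42577, Mul(Rational(5, 31), Pow(Add(-63, Mul(-1, Pow(-1, 2))), -1))), Rational(1, 2)) = Pow(Add(42577, Mul(Rational(5, 31), Pow(Add(-63, Mul(-1, 1)), -1))), Rational(1, 2)) = Pow(Add(42577, Mul(Rational(5, 31), Pow(Add(-63, -1), -1))), Rational(1, 2)) = Pow(Add(42577, Mul(Rational(5, 31), Pow(-64, -1))), Rational(1, 2)) = Pow(Add(42577, Mul(Rational(5, 31), Rational(-1, 64))), Rational(1, 2)) = Pow(Add(42577, Rational(-5, 1984)), Rational(1, 2)) = Pow(Rational(84472763, 1984), Rational(1, 2)) = Mul(Rational(1, 248), Pow(2618655653, Rational(1, 2)))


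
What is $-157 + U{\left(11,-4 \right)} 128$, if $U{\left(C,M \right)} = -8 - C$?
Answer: $-2589$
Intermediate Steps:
$-157 + U{\left(11,-4 \right)} 128 = -157 + \left(-8 - 11\right) 128 = -157 - 2432 = -2589$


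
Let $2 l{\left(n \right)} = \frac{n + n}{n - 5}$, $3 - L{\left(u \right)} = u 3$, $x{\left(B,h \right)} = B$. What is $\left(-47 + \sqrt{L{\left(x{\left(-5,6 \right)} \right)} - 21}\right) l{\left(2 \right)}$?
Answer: $\frac{94}{3} - \frac{2 i \sqrt{3}}{3} \approx 31.333 - 1.1547 i$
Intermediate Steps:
$L{\left(u \right)} = 3 - 3 u$ ($L{\left(u \right)} = 3 - u 3 = 3 - 3 u$)
$l{\left(n \right)} = \frac{n}{-5 + n}$ ($l{\left(n \right)} = \frac{\left(n + n\right) \frac{1}{n - 5}}{2} = \frac{2 n \frac{1}{-5 + n}}{2} = \frac{n}{-5 + n}$)
$\left(-47 + \sqrt{L{\left(x{\left(-5,6 \right)} \right)} - 21}\right) l{\left(2 \right)} = \left(-47 + \sqrt{\left(3 - -15\right) - 21}\right) \frac{2}{-5 + 2} = \left(-47 + \sqrt{\left(3 + 15\right) - 21}\right) \frac{2}{-3} = \left(-47 + \sqrt{18 - 21}\right) 2 \left(- \frac{1}{3}\right) = \left(-47 + \sqrt{-3}\right) \left(- \frac{2}{3}\right) = \left(-47 + i \sqrt{3}\right) \left(- \frac{2}{3}\right) = \frac{94}{3} - \frac{2 i \sqrt{3}}{3}$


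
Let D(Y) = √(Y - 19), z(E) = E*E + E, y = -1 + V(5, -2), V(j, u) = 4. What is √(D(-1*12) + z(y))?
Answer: √(12 + I*√31) ≈ 3.5517 + 0.78382*I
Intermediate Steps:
y = 3 (y = -1 + 4 = 3)
z(E) = E + E² (z(E) = E² + E = E + E²)
D(Y) = √(-19 + Y)
√(D(-1*12) + z(y)) = √(√(-19 - 1*12) + 3*(1 + 3)) = √(√(-19 - 12) + 3*4) = √(√(-31) + 12) = √(I*√31 + 12) = √(12 + I*√31)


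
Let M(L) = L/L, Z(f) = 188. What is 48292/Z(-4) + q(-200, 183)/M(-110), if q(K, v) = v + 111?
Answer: 25891/47 ≈ 550.87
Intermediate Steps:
M(L) = 1
q(K, v) = 111 + v
48292/Z(-4) + q(-200, 183)/M(-110) = 48292/188 + (111 + 183)/1 = 48292*(1/188) + 294*1 = 12073/47 + 294 = 25891/47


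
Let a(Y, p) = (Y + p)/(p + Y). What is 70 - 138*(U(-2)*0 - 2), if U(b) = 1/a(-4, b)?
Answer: 346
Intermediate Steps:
a(Y, p) = 1 (a(Y, p) = (Y + p)/(Y + p) = 1)
U(b) = 1 (U(b) = 1/1 = 1)
70 - 138*(U(-2)*0 - 2) = 70 - 138*(1*0 - 2) = 70 - 138*(0 - 2) = 70 - 138*(-2) = 70 + 276 = 346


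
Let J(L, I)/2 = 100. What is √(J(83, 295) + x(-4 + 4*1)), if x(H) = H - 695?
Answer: 3*I*√55 ≈ 22.249*I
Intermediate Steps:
J(L, I) = 200 (J(L, I) = 2*100 = 200)
x(H) = -695 + H
√(J(83, 295) + x(-4 + 4*1)) = √(200 + (-695 + (-4 + 4*1))) = √(200 + (-695 + (-4 + 4))) = √(200 + (-695 + 0)) = √(200 - 695) = √(-495) = 3*I*√55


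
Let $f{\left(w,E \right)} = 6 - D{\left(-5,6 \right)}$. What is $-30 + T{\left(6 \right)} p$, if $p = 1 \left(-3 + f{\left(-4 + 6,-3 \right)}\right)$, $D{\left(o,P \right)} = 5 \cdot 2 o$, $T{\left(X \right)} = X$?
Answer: $288$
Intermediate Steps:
$D{\left(o,P \right)} = 10 o$
$f{\left(w,E \right)} = 56$ ($f{\left(w,E \right)} = 6 - 10 \left(-5\right) = 6 - -50 = 6 + 50 = 56$)
$p = 53$ ($p = 1 \left(-3 + 56\right) = 1 \cdot 53 = 53$)
$-30 + T{\left(6 \right)} p = -30 + 6 \cdot 53 = -30 + 318 = 288$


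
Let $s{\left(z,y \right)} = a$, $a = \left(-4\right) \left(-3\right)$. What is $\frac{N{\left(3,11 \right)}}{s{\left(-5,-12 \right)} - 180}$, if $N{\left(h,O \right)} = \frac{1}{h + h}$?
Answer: $- \frac{1}{1008} \approx -0.00099206$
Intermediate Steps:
$N{\left(h,O \right)} = \frac{1}{2 h}$
$a = 12$
$s{\left(z,y \right)} = 12$
$\frac{N{\left(3,11 \right)}}{s{\left(-5,-12 \right)} - 180} = \frac{\frac{1}{2} \cdot \frac{1}{3}}{12 - 180} = \frac{\frac{1}{2} \cdot \frac{1}{3}}{-168} = \left(- \frac{1}{168}\right) \frac{1}{6} = - \frac{1}{1008}$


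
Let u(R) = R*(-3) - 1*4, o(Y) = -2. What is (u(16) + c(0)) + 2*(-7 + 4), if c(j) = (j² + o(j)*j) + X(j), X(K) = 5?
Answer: -53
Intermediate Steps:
u(R) = -4 - 3*R (u(R) = -3*R - 4 = -4 - 3*R)
c(j) = 5 + j² - 2*j (c(j) = (j² - 2*j) + 5 = 5 + j² - 2*j)
(u(16) + c(0)) + 2*(-7 + 4) = ((-4 - 3*16) + (5 + 0² - 2*0)) + 2*(-7 + 4) = ((-4 - 48) + (5 + 0 + 0)) + 2*(-3) = (-52 + 5) - 6 = -47 - 6 = -53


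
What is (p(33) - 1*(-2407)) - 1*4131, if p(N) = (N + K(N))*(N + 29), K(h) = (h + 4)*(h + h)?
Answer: 151726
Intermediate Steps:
K(h) = 2*h*(4 + h) (K(h) = (4 + h)*(2*h) = 2*h*(4 + h))
p(N) = (29 + N)*(N + 2*N*(4 + N)) (p(N) = (N + 2*N*(4 + N))*(N + 29) = (N + 2*N*(4 + N))*(29 + N) = (29 + N)*(N + 2*N*(4 + N)))
(p(33) - 1*(-2407)) - 1*4131 = (33*(261 + 2*33² + 67*33) - 1*(-2407)) - 1*4131 = (33*(261 + 2*1089 + 2211) + 2407) - 4131 = (33*(261 + 2178 + 2211) + 2407) - 4131 = (33*4650 + 2407) - 4131 = (153450 + 2407) - 4131 = 155857 - 4131 = 151726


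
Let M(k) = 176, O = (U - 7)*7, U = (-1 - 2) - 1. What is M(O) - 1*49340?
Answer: -49164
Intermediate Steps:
U = -4 (U = -3 - 1 = -4)
O = -77 (O = (-4 - 7)*7 = -11*7 = -77)
M(O) - 1*49340 = 176 - 1*49340 = 176 - 49340 = -49164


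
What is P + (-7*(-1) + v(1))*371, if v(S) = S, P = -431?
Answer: 2537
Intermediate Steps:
P + (-7*(-1) + v(1))*371 = -431 + (-7*(-1) + 1)*371 = -431 + (7 + 1)*371 = -431 + 8*371 = -431 + 2968 = 2537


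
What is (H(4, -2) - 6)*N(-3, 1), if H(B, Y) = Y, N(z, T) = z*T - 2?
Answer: 40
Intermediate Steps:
N(z, T) = -2 + T*z (N(z, T) = T*z - 2 = -2 + T*z)
(H(4, -2) - 6)*N(-3, 1) = (-2 - 6)*(-2 + 1*(-3)) = -8*(-2 - 3) = -8*(-5) = 40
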